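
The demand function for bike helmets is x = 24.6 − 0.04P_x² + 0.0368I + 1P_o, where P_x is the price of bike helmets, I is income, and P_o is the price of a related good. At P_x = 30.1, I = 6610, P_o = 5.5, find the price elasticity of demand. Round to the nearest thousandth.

-0.306

Evaluating quantity at (P_x, I, P_o) gives x = 24.6 − 0.04(30.1)² + 0.0368(6610) + 1(5.5) = 24.6 − 36.2404 + 243.248 + 5.5 = 237.1076.
∂x/∂P_x = −2·0.04·P_x = -2.408, so E_p = -2.408·(30.1/237.1076) ≈ -0.306.
|E_p| < 1: demand is inelastic.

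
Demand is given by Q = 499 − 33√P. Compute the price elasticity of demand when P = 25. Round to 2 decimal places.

-0.25

At P = 25, Q = 334.
dQ/dP = −33/(2√P) = −33/(2·5).
Point elasticity E = (dQ/dP)·(P/Q) = -3.3 × 25/334 ≈ -0.25.
|E| < 1, so demand is inelastic at this price.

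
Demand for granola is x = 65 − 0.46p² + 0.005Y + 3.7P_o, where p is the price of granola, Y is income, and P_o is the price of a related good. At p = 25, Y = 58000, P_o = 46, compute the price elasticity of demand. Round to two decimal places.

x = 65 − 0.46(25)² + 0.005(58000) + 3.7(46) = 65 − 287.5 + 290 + 170.2 = 237.7.
∂x/∂p = −2·0.46·p = -23, so E_p = -23·(25/237.7) ≈ -2.42.
|E_p| > 1: demand is elastic.

-2.42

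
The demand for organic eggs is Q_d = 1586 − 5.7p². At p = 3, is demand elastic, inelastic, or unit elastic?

inelastic

At p = 3, Q_d = 1534.7.
dQ_d/dp = −2·5.7·p = −34.2.
Point elasticity E = (dQ_d/dp)·(p/Q_d) = -34.2 × 3/1534.7 ≈ -0.067.
|E| ≈ 0.067 < 1, so demand is inelastic.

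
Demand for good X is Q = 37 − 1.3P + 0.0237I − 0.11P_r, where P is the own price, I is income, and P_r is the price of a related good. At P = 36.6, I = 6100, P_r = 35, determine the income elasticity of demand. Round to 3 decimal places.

1.111

Q = 37 − 1.3(36.6) + 0.0237(6100) − 0.11(35) = 37 − 47.58 + 144.57 − 3.85 = 130.14.
∂Q/∂I = +0.0237, so E_I = 0.0237·(6100/130.14) ≈ 1.111.
E_I > 1: normal good (luxury).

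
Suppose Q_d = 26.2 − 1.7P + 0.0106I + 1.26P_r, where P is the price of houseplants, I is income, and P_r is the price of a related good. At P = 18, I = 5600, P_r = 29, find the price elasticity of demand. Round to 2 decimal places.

Substituting, Q_d = 26.2 − 1.7(18) + 0.0106(5600) + 1.26(29) = 26.2 − 30.6 + 59.36 + 36.54 = 91.5.
∂Q_d/∂P = −1.7, so E_p = (−1.7)·(18/91.5) ≈ -0.33.
|E_p| < 1: demand is inelastic.

-0.33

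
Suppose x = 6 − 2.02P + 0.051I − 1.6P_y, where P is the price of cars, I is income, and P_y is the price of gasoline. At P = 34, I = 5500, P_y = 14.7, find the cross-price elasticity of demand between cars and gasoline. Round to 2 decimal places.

-0.12

First evaluate x: 6 − 2.02(34) + 0.051(5500) − 1.6(14.7) = 6 − 68.68 + 280.5 − 23.52 = 194.3.
∂x/∂P_y = −1.6, so E_xy = -1.6·(14.7/194.3) ≈ -0.12.
E_xy < 0: the goods are complements.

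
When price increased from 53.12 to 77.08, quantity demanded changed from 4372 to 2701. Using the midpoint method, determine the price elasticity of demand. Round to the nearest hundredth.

%Δq = (2701 − 4372)/[(4372 + 2701)/2] = -1671/3536.5 ≈ -0.4725.
%ΔP = (77.08 − 53.12)/[(53.12 + 77.08)/2] = 23.96/65.1 ≈ 0.3680.
Arc elasticity E = %Δq/%ΔP ≈ -0.4725/0.3680 ≈ -1.28.
|E| > 1: demand is elastic over this range.

-1.28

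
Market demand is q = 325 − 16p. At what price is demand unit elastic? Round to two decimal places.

For linear demand q = a − bp, E = −bp/(a − bp). |E| = 1 ⇒ bp = a − bp ⇒ p = a/(2b).
p = 325/(2·16) ≈ 10.16.

10.16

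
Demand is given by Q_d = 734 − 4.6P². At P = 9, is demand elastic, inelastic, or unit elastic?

At P = 9, Q_d = 361.4.
dQ_d/dP = −2·4.6·P = −82.8.
Point elasticity E = (dQ_d/dP)·(P/Q_d) = -82.8 × 9/361.4 ≈ -2.062.
|E| ≈ 2.062 > 1, so demand is elastic.

elastic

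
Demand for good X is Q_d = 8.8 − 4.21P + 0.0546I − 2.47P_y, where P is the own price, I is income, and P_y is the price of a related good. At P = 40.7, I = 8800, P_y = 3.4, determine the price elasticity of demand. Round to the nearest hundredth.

First evaluate Q_d: 8.8 − 4.21(40.7) + 0.0546(8800) − 2.47(3.4) = 8.8 − 171.347 + 480.48 − 8.398 = 309.535.
∂Q_d/∂P = −4.21, so E_p = (−4.21)·(40.7/309.535) ≈ -0.55.
|E_p| < 1: demand is inelastic.

-0.55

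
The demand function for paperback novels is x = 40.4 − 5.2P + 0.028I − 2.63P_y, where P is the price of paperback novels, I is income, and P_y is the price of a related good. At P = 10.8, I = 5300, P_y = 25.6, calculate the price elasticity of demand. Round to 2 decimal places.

-0.86

First evaluate x: 40.4 − 5.2(10.8) + 0.028(5300) − 2.63(25.6) = 40.4 − 56.16 + 148.4 − 67.328 = 65.312.
∂x/∂P = −5.2, so E_p = (−5.2)·(10.8/65.312) ≈ -0.86.
|E_p| < 1: demand is inelastic.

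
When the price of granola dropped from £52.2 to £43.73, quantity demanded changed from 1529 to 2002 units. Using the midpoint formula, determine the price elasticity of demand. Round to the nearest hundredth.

%Δq = (2002 − 1529)/[(1529 + 2002)/2] = 473/1765.5 ≈ 0.2679.
%Δp = (43.73 − 52.2)/[(52.2 + 43.73)/2] = -8.47/47.965 ≈ -0.1766.
Arc elasticity E = %Δq/%Δp ≈ 0.2679/-0.1766 ≈ -1.52.
|E| > 1: demand is elastic over this range.

-1.52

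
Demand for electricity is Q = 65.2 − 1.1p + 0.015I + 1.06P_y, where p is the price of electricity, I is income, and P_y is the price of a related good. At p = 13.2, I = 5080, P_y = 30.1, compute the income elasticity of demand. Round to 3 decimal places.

Q = 65.2 − 1.1(13.2) + 0.015(5080) + 1.06(30.1) = 65.2 − 14.52 + 76.2 + 31.906 = 158.786.
∂Q/∂I = +0.015, so E_I = 0.015·(5080/158.786) ≈ 0.480.
E_I ∈ (0,1): normal good (necessity).

0.480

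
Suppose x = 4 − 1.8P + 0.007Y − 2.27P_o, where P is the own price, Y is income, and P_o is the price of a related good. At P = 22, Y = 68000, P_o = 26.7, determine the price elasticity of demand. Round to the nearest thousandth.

Substituting, x = 4 − 1.8(22) + 0.007(68000) − 2.27(26.7) = 4 − 39.6 + 476 − 60.609 = 379.791.
∂x/∂P = −1.8, so E_p = (−1.8)·(22/379.791) ≈ -0.104.
|E_p| < 1: demand is inelastic.

-0.104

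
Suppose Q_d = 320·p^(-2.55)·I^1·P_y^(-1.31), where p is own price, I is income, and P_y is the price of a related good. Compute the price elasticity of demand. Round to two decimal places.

For a Cobb–Douglas (constant-elasticity) form Q_d = A·p^α·…, the elasticity with respect to p equals the exponent α at every point.
Here the exponent on p is -2.55, so the price elasticity of demand is -2.55.

-2.55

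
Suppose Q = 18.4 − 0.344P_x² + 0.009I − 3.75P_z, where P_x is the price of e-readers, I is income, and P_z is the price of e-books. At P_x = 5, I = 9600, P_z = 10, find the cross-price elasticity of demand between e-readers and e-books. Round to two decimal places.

Evaluating quantity at (P_x, I, P_z) gives Q = 18.4 − 0.344(5)² + 0.009(9600) − 3.75(10) = 18.4 − 8.6 + 86.4 − 37.5 = 58.7.
∂Q/∂P_z = −3.75, so E_xy = -3.75·(10/58.7) ≈ -0.64.
E_xy < 0: the goods are complements.

-0.64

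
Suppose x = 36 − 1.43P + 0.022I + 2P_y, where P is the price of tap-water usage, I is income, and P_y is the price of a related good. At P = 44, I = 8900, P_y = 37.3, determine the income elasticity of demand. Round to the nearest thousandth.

Evaluating quantity at (P, I, P_y) gives x = 36 − 1.43(44) + 0.022(8900) + 2(37.3) = 36 − 62.92 + 195.8 + 74.6 = 243.48.
∂x/∂I = +0.022, so E_I = 0.022·(8900/243.48) ≈ 0.804.
E_I ∈ (0,1): normal good (necessity).

0.804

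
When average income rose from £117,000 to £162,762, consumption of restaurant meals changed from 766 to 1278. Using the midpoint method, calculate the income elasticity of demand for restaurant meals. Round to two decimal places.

%ΔQ = (1278 − 766)/[(766+1278)/2] = 512/1022 ≈ 0.5010.
%ΔI = (162,762 − 117,000)/[(117,000+162,762)/2] = 45762/139881 ≈ 0.3271.
E_I = %ΔQ/%ΔI ≈ 1.53.
E_I > 1: normal good (luxury).

1.53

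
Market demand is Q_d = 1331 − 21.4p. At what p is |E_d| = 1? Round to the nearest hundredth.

31.10

For linear demand Q_d = a − bp, E = −bp/(a − bp). |E| = 1 ⇒ bp = a − bp ⇒ p = a/(2b).
p = 1331/(2·21.4) ≈ 31.10.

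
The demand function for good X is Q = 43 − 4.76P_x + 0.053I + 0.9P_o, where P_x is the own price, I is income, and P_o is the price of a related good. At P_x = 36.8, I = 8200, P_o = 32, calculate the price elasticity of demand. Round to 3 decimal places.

-0.529

First evaluate Q: 43 − 4.76(36.8) + 0.053(8200) + 0.9(32) = 43 − 175.168 + 434.6 + 28.8 = 331.232.
∂Q/∂P_x = −4.76, so E_p = (−4.76)·(36.8/331.232) ≈ -0.529.
|E_p| < 1: demand is inelastic.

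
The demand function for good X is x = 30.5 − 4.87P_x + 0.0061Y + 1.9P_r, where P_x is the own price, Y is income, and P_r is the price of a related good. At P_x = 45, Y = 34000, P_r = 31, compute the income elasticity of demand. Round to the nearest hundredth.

x = 30.5 − 4.87(45) + 0.0061(34000) + 1.9(31) = 30.5 − 219.15 + 207.4 + 58.9 = 77.65.
∂x/∂Y = +0.0061, so E_I = 0.0061·(34000/77.65) ≈ 2.67.
E_I > 1: normal good (luxury).

2.67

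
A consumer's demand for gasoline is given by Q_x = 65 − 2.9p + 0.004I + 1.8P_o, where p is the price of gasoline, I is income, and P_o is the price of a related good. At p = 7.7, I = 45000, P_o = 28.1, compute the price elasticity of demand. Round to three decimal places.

Q_x = 65 − 2.9(7.7) + 0.004(45000) + 1.8(28.1) = 65 − 22.33 + 180 + 50.58 = 273.25.
∂Q_x/∂p = −2.9, so E_p = (−2.9)·(7.7/273.25) ≈ -0.082.
|E_p| < 1: demand is inelastic.

-0.082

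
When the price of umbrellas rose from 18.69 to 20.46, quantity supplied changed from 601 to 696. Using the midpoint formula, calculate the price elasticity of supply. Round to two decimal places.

%ΔQ = (696 − 601)/[(601 + 696)/2] = 95/648.5 ≈ 0.1465.
%Δp = (20.46 − 18.69)/[(18.69 + 20.46)/2] = 1.77/19.575 ≈ 0.0904.
Arc elasticity E = %ΔQ/%Δp ≈ 0.1465/0.0904 ≈ 1.62.
|E| > 1: supply is elastic over this range.

1.62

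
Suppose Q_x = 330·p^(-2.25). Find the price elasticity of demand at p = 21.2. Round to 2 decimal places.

-2.25

For a Cobb–Douglas (constant-elasticity) form Q_x = A·p^α·…, the elasticity with respect to p equals the exponent α at every point.
Here the exponent on p is -2.25, so the price elasticity of demand is -2.25.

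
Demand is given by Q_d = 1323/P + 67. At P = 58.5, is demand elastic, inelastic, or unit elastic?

inelastic

At P = 58.5, Q_d = 89.6154.
dQ_d/dP = −1323/P² = −0.3866.
Point elasticity E = (dQ_d/dP)·(P/Q_d) = -0.3866 × 58.5/89.6154 ≈ -0.252.
|E| ≈ 0.252 < 1, so demand is inelastic.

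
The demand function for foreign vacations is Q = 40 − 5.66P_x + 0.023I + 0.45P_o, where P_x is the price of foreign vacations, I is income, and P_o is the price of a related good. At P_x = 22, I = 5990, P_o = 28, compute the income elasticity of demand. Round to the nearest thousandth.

2.092

Q = 40 − 5.66(22) + 0.023(5990) + 0.45(28) = 40 − 124.52 + 137.77 + 12.6 = 65.85.
∂Q/∂I = +0.023, so E_I = 0.023·(5990/65.85) ≈ 2.092.
E_I > 1: normal good (luxury).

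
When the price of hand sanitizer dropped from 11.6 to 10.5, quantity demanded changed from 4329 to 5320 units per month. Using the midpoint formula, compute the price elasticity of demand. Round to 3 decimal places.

%ΔQ = (5320 − 4329)/[(4329 + 5320)/2] = 991/4824.5 ≈ 0.2054.
%ΔP = (10.5 − 11.6)/[(11.6 + 10.5)/2] = -1.1/11.05 ≈ -0.0995.
Arc elasticity E = %ΔQ/%ΔP ≈ 0.2054/-0.0995 ≈ -2.063.
|E| > 1: demand is elastic over this range.

-2.063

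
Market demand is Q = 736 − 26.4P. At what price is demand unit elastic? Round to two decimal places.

For linear demand Q = a − bP, E = −bP/(a − bP). |E| = 1 ⇒ bP = a − bP ⇒ P = a/(2b).
P = 736/(2·26.4) ≈ 13.94.

13.94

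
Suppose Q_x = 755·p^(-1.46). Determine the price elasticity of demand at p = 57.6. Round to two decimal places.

-1.46

For a Cobb–Douglas (constant-elasticity) form Q_x = A·p^α·…, the elasticity with respect to p equals the exponent α at every point.
Here the exponent on p is -1.46, so the price elasticity of demand is -1.46.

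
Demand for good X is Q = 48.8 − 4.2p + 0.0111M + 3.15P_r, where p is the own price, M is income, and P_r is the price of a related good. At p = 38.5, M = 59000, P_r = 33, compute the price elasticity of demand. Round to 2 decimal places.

First evaluate Q: 48.8 − 4.2(38.5) + 0.0111(59000) + 3.15(33) = 48.8 − 161.7 + 654.9 + 103.95 = 645.95.
∂Q/∂p = −4.2, so E_p = (−4.2)·(38.5/645.95) ≈ -0.25.
|E_p| < 1: demand is inelastic.

-0.25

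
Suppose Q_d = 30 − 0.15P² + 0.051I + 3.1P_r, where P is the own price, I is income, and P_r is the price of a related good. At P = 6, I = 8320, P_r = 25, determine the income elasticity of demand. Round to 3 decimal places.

Q_d = 30 − 0.15(6)² + 0.051(8320) + 3.1(25) = 30 − 5.4 + 424.32 + 77.5 = 526.42.
∂Q_d/∂I = +0.051, so E_I = 0.051·(8320/526.42) ≈ 0.806.
E_I ∈ (0,1): normal good (necessity).

0.806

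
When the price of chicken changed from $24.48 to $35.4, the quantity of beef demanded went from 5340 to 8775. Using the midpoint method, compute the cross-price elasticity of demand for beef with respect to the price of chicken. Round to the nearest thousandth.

%ΔQ_x = (8775 − 5340)/[(5340+8775)/2] = 3435/7057.5 ≈ 0.4867.
%ΔP_y = (35.4 − 24.48)/[(24.48+35.4)/2] ≈ 0.3647.
E_xy = 0.4867/0.3647 ≈ 1.334.
E_xy > 0, so beef and chicken are substitutes.

1.334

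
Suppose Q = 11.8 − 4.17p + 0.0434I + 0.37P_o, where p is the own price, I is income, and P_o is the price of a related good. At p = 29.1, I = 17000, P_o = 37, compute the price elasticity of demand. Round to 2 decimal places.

-0.19

At the given point, Q = 11.8 − 4.17(29.1) + 0.0434(17000) + 0.37(37) = 11.8 − 121.347 + 737.8 + 13.69 = 641.943.
∂Q/∂p = −4.17, so E_p = (−4.17)·(29.1/641.943) ≈ -0.19.
|E_p| < 1: demand is inelastic.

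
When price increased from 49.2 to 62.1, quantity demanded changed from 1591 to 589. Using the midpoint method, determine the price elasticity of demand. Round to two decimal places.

-3.97

%Δq = (589 − 1591)/[(1591 + 589)/2] = -1002/1090 ≈ -0.9193.
%ΔP = (62.1 − 49.2)/[(49.2 + 62.1)/2] = 12.9/55.65 ≈ 0.2318.
Arc elasticity E = %Δq/%ΔP ≈ -0.9193/0.2318 ≈ -3.97.
|E| > 1: demand is elastic over this range.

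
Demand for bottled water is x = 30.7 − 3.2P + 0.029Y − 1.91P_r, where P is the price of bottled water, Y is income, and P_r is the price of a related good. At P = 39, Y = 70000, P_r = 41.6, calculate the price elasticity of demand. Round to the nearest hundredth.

-0.07

At the given point, x = 30.7 − 3.2(39) + 0.029(70000) − 1.91(41.6) = 30.7 − 124.8 + 2030 − 79.456 = 1856.444.
∂x/∂P = −3.2, so E_p = (−3.2)·(39/1856.444) ≈ -0.07.
|E_p| < 1: demand is inelastic.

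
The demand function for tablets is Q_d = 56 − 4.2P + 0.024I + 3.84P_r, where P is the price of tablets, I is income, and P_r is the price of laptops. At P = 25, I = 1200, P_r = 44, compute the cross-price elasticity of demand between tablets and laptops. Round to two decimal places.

1.14

Substituting, Q_d = 56 − 4.2(25) + 0.024(1200) + 3.84(44) = 56 − 105 + 28.8 + 168.96 = 148.76.
∂Q_d/∂P_r = +3.84, so E_xy = 3.84·(44/148.76) ≈ 1.14.
E_xy > 0: the goods are substitutes.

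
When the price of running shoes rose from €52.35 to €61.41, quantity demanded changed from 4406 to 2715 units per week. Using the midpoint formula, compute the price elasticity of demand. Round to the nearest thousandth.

-2.982

%Δq = (2715 − 4406)/[(4406 + 2715)/2] = -1691/3560.5 ≈ -0.4749.
%Δp = (61.41 − 52.35)/[(52.35 + 61.41)/2] = 9.06/56.88 ≈ 0.1593.
Arc elasticity E = %Δq/%Δp ≈ -0.4749/0.1593 ≈ -2.982.
|E| > 1: demand is elastic over this range.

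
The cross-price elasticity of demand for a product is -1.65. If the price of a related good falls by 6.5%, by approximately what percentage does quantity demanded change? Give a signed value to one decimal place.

%ΔQ ≈ E × %ΔP_y = (-1.65) × (-6.5%) ≈ 10.7%.

10.7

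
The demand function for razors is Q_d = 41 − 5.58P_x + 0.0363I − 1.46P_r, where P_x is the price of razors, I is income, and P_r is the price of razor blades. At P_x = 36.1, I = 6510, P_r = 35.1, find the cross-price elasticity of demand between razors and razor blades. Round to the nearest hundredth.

-2.08

Q_d = 41 − 5.58(36.1) + 0.0363(6510) − 1.46(35.1) = 41 − 201.438 + 236.313 − 51.246 = 24.629.
∂Q_d/∂P_r = −1.46, so E_xy = -1.46·(35.1/24.629) ≈ -2.08.
E_xy < 0: the goods are complements.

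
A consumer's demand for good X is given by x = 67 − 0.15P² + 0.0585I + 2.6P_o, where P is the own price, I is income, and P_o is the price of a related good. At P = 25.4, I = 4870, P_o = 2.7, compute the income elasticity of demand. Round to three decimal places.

1.087

At the given point, x = 67 − 0.15(25.4)² + 0.0585(4870) + 2.6(2.7) = 67 − 96.774 + 284.895 + 7.02 = 262.141.
∂x/∂I = +0.0585, so E_I = 0.0585·(4870/262.141) ≈ 1.087.
E_I > 1: normal good (luxury).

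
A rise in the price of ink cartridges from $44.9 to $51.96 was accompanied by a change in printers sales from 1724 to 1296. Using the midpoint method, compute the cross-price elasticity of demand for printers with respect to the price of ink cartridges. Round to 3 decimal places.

-1.944

%ΔQ_x = (1296 − 1724)/[(1724+1296)/2] = -428/1510 ≈ -0.2834.
%ΔP_y = (51.96 − 44.9)/[(44.9+51.96)/2] ≈ 0.1458.
E_xy = -0.2834/0.1458 ≈ -1.944.
E_xy < 0, so printers and ink cartridges are complements.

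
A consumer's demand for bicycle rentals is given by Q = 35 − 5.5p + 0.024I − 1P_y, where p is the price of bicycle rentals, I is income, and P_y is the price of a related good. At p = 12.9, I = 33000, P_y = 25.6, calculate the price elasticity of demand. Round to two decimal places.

-0.10

Substituting, Q = 35 − 5.5(12.9) + 0.024(33000) − 1(25.6) = 35 − 70.95 + 792 − 25.6 = 730.45.
∂Q/∂p = −5.5, so E_p = (−5.5)·(12.9/730.45) ≈ -0.10.
|E_p| < 1: demand is inelastic.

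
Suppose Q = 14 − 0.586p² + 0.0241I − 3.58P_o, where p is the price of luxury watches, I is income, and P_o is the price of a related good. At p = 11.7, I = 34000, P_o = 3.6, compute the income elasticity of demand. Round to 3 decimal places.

Q = 14 − 0.586(11.7)² + 0.0241(34000) − 3.58(3.6) = 14 − 80.2175 + 819.4 − 12.888 = 740.2945.
∂Q/∂I = +0.0241, so E_I = 0.0241·(34000/740.2945) ≈ 1.107.
E_I > 1: normal good (luxury).

1.107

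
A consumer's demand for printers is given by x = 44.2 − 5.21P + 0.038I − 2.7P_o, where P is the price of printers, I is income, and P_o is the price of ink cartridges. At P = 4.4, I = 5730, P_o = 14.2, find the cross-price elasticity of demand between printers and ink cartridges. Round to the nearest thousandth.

First evaluate x: 44.2 − 5.21(4.4) + 0.038(5730) − 2.7(14.2) = 44.2 − 22.924 + 217.74 − 38.34 = 200.676.
∂x/∂P_o = −2.7, so E_xy = -2.7·(14.2/200.676) ≈ -0.191.
E_xy < 0: the goods are complements.

-0.191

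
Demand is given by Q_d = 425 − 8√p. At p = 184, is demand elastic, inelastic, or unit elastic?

inelastic

At p = 184, Q_d = 316.4827.
dQ_d/dp = −8/(2√p) = −8/(2·13.5647).
Point elasticity E = (dQ_d/dp)·(p/Q_d) = -0.2949 × 184/316.4827 ≈ -0.171.
|E| ≈ 0.171 < 1, so demand is inelastic.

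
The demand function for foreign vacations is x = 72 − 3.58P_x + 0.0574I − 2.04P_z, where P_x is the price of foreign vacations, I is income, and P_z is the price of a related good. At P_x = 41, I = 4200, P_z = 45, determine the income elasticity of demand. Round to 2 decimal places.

3.24

x = 72 − 3.58(41) + 0.0574(4200) − 2.04(45) = 72 − 146.78 + 241.08 − 91.8 = 74.5.
∂x/∂I = +0.0574, so E_I = 0.0574·(4200/74.5) ≈ 3.24.
E_I > 1: normal good (luxury).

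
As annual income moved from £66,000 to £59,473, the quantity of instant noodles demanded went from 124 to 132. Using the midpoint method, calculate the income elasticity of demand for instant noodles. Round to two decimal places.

-0.60

%ΔQ = (132 − 124)/[(124+132)/2] = 8/128 ≈ 0.0625.
%ΔY = (59,473 − 66,000)/[(66,000+59,473)/2] = -6527/62736.5 ≈ -0.1040.
E_I = %ΔQ/%ΔY ≈ -0.60.
E_I < 0: inferior good.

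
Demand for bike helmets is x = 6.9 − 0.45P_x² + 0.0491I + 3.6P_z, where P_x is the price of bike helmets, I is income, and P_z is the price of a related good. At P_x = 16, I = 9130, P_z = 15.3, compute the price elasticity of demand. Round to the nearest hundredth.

-0.58

At the given point, x = 6.9 − 0.45(16)² + 0.0491(9130) + 3.6(15.3) = 6.9 − 115.2 + 448.283 + 55.08 = 395.063.
∂x/∂P_x = −2·0.45·P_x = -14.4, so E_p = -14.4·(16/395.063) ≈ -0.58.
|E_p| < 1: demand is inelastic.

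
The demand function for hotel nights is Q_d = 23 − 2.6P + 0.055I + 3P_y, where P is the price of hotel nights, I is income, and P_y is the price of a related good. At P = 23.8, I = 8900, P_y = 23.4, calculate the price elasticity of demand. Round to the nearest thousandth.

Substituting, Q_d = 23 − 2.6(23.8) + 0.055(8900) + 3(23.4) = 23 − 61.88 + 489.5 + 70.2 = 520.82.
∂Q_d/∂P = −2.6, so E_p = (−2.6)·(23.8/520.82) ≈ -0.119.
|E_p| < 1: demand is inelastic.

-0.119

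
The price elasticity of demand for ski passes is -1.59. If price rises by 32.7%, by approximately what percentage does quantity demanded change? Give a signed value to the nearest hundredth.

%ΔQ ≈ E × %ΔP = (-1.59) × (32.7%) ≈ -51.99%.

-51.99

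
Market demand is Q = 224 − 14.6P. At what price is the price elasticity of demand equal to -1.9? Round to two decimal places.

Set −bP/(a − bP) = −1.9 ⇒ bP = 1.9(a − bP) ⇒ bP(1+1.9) = 1.9·a.
P = 1.9·224/(14.6·2.9) ≈ 10.05.

10.05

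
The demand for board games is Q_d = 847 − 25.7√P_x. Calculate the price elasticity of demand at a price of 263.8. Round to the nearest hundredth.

-0.49

At P_x = 263.8, Q_d = 429.5826.
dQ_d/dP_x = −25.7/(2√P_x) = −25.7/(2·16.2419).
Point elasticity E = (dQ_d/dP_x)·(P_x/Q_d) = -0.7912 × 263.8/429.5826 ≈ -0.49.
|E| < 1, so demand is inelastic at this price.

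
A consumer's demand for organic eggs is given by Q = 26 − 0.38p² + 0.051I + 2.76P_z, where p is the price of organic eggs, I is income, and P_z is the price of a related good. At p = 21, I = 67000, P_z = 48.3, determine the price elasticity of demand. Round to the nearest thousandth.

-0.098

Substituting, Q = 26 − 0.38(21)² + 0.051(67000) + 2.76(48.3) = 26 − 167.58 + 3417 + 133.308 = 3408.728.
∂Q/∂p = −2·0.38·p = -15.96, so E_p = -15.96·(21/3408.728) ≈ -0.098.
|E_p| < 1: demand is inelastic.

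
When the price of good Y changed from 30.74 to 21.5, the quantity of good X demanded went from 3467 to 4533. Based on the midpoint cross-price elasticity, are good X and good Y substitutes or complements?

%ΔQ_x = (4533 − 3467)/[(3467+4533)/2] = 1066/4000 ≈ 0.2665.
%ΔP_y = (21.5 − 30.74)/[(30.74+21.5)/2] ≈ -0.3538.
E_xy = 0.2665/-0.3538 ≈ -0.753.
E_xy < 0, so the goods are complements.

complements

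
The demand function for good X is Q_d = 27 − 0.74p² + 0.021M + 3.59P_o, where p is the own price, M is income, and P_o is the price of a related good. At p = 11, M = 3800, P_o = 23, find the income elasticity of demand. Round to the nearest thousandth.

At the given point, Q_d = 27 − 0.74(11)² + 0.021(3800) + 3.59(23) = 27 − 89.54 + 79.8 + 82.57 = 99.83.
∂Q_d/∂M = +0.021, so E_I = 0.021·(3800/99.83) ≈ 0.799.
E_I ∈ (0,1): normal good (necessity).

0.799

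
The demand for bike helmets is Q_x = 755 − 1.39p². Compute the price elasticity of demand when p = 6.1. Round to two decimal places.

-0.15

At p = 6.1, Q_x = 703.2781.
dQ_x/dp = −2·1.39·p = −16.958.
Point elasticity E = (dQ_x/dp)·(p/Q_x) = -16.958 × 6.1/703.2781 ≈ -0.15.
|E| < 1, so demand is inelastic at this price.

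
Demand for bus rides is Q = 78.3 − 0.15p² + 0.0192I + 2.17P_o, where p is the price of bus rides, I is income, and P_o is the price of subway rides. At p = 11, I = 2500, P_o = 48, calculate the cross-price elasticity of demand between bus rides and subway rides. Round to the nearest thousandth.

0.491

First evaluate Q: 78.3 − 0.15(11)² + 0.0192(2500) + 2.17(48) = 78.3 − 18.15 + 48 + 104.16 = 212.31.
∂Q/∂P_o = +2.17, so E_xy = 2.17·(48/212.31) ≈ 0.491.
E_xy > 0: the goods are substitutes.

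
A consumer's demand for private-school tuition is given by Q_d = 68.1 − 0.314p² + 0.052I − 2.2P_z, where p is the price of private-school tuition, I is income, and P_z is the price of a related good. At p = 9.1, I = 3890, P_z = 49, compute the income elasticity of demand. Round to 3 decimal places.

1.481

First evaluate Q_d: 68.1 − 0.314(9.1)² + 0.052(3890) − 2.2(49) = 68.1 − 26.0023 + 202.28 − 107.8 = 136.5777.
∂Q_d/∂I = +0.052, so E_I = 0.052·(3890/136.5777) ≈ 1.481.
E_I > 1: normal good (luxury).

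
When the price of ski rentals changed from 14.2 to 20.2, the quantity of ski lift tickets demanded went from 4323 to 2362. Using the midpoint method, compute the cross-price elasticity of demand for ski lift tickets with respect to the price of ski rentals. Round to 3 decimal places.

%ΔQ_x = (2362 − 4323)/[(4323+2362)/2] = -1961/3342.5 ≈ -0.5867.
%ΔP_y = (20.2 − 14.2)/[(14.2+20.2)/2] ≈ 0.3488.
E_xy = -0.5867/0.3488 ≈ -1.682.
E_xy < 0, so ski lift tickets and ski rentals are complements.

-1.682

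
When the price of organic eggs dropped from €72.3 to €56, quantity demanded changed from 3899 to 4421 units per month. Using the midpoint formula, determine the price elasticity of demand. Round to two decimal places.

%ΔQ = (4421 − 3899)/[(3899 + 4421)/2] = 522/4160 ≈ 0.1255.
%ΔP = (56 − 72.3)/[(72.3 + 56)/2] = -16.3/64.15 ≈ -0.2541.
Arc elasticity E = %ΔQ/%ΔP ≈ 0.1255/-0.2541 ≈ -0.49.
|E| < 1: demand is inelastic over this range.

-0.49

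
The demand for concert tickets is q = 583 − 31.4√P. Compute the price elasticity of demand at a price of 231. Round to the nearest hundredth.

-2.26

At P = 231, q = 105.7613.
dq/dP = −31.4/(2√P) = −31.4/(2·15.1987).
Point elasticity E = (dq/dP)·(P/q) = -1.033 × 231/105.7613 ≈ -2.26.
|E| > 1, so demand is elastic at this price.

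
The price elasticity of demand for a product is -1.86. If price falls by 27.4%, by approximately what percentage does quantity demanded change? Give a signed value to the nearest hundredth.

%ΔQ ≈ E × %ΔP = (-1.86) × (-27.4%) ≈ 50.96%.

50.96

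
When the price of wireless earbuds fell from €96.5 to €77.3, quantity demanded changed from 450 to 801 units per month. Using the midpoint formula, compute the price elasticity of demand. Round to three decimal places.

-2.540

%ΔQ = (801 − 450)/[(450 + 801)/2] = 351/625.5 ≈ 0.5612.
%ΔP = (77.3 − 96.5)/[(96.5 + 77.3)/2] = -19.2/86.9 ≈ -0.2209.
Arc elasticity E = %ΔQ/%ΔP ≈ 0.5612/-0.2209 ≈ -2.540.
|E| > 1: demand is elastic over this range.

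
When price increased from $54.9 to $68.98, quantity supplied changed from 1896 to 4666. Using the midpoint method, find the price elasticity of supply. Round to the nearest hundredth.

%Δq = (4666 − 1896)/[(1896 + 4666)/2] = 2770/3281 ≈ 0.8443.
%ΔP = (68.98 − 54.9)/[(54.9 + 68.98)/2] = 14.08/61.94 ≈ 0.2273.
Arc elasticity E = %Δq/%ΔP ≈ 0.8443/0.2273 ≈ 3.71.
|E| > 1: supply is elastic over this range.

3.71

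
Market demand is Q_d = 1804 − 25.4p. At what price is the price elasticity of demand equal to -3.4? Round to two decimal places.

54.88

Set −bp/(a − bp) = −3.4 ⇒ bp = 3.4(a − bp) ⇒ bp(1+3.4) = 3.4·a.
p = 3.4·1804/(25.4·4.4) ≈ 54.88.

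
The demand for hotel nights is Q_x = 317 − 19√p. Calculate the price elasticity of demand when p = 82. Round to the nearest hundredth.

At p = 82, Q_x = 144.9477.
dQ_x/dp = −19/(2√p) = −19/(2·9.0554).
Point elasticity E = (dQ_x/dp)·(p/Q_x) = -1.0491 × 82/144.9477 ≈ -0.59.
|E| < 1, so demand is inelastic at this price.

-0.59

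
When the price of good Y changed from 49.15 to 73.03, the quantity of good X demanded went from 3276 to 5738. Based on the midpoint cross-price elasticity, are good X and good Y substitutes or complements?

substitutes

%ΔQ_x = (5738 − 3276)/[(3276+5738)/2] = 2462/4507 ≈ 0.5463.
%ΔP_y = (73.03 − 49.15)/[(49.15+73.03)/2] ≈ 0.3909.
E_xy = 0.5463/0.3909 ≈ 1.397.
E_xy > 0, so the goods are substitutes.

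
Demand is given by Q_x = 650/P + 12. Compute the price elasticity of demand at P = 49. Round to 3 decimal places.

-0.525

At P = 49, Q_x = 25.2653.
dQ_x/dP = −650/P² = −0.2707.
Point elasticity E = (dQ_x/dP)·(P/Q_x) = -0.2707 × 49/25.2653 ≈ -0.525.
|E| < 1, so demand is inelastic at this price.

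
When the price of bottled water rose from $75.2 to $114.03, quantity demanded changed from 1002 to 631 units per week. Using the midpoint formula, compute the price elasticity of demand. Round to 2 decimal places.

-1.11

%Δq = (631 − 1002)/[(1002 + 631)/2] = -371/816.5 ≈ -0.4544.
%Δp = (114.03 − 75.2)/[(75.2 + 114.03)/2] = 38.83/94.615 ≈ 0.4104.
Arc elasticity E = %Δq/%Δp ≈ -0.4544/0.4104 ≈ -1.11.
|E| > 1: demand is elastic over this range.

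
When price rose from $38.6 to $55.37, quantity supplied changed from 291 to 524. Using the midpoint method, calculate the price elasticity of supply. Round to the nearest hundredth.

1.60

%ΔQ = (524 − 291)/[(291 + 524)/2] = 233/407.5 ≈ 0.5718.
%ΔP = (55.37 − 38.6)/[(38.6 + 55.37)/2] = 16.77/46.985 ≈ 0.3569.
Arc elasticity E = %ΔQ/%ΔP ≈ 0.5718/0.3569 ≈ 1.60.
|E| > 1: supply is elastic over this range.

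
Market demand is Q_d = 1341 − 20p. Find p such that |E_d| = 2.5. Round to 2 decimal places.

47.89

Set −bp/(a − bp) = −2.5 ⇒ bp = 2.5(a − bp) ⇒ bp(1+2.5) = 2.5·a.
p = 2.5·1341/(20·3.5) ≈ 47.89.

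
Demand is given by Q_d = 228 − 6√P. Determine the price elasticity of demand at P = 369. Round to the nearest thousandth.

At P = 369, Q_d = 112.7438.
dQ_d/dP = −6/(2√P) = −6/(2·19.2094).
Point elasticity E = (dQ_d/dP)·(P/Q_d) = -0.1562 × 369/112.7438 ≈ -0.511.
|E| < 1, so demand is inelastic at this price.

-0.511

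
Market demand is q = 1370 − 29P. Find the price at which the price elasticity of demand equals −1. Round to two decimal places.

For linear demand q = a − bP, E = −bP/(a − bP). |E| = 1 ⇒ bP = a − bP ⇒ P = a/(2b).
P = 1370/(2·29) ≈ 23.62.

23.62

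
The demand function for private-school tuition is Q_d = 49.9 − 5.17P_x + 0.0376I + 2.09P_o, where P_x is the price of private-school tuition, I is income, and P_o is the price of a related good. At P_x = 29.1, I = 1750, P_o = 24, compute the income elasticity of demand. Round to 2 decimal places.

At the given point, Q_d = 49.9 − 5.17(29.1) + 0.0376(1750) + 2.09(24) = 49.9 − 150.447 + 65.8 + 50.16 = 15.413.
∂Q_d/∂I = +0.0376, so E_I = 0.0376·(1750/15.413) ≈ 4.27.
E_I > 1: normal good (luxury).

4.27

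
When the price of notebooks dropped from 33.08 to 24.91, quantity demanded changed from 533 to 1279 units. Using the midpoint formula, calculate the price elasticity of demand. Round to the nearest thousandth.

%Δq = (1279 − 533)/[(533 + 1279)/2] = 746/906 ≈ 0.8234.
%ΔP = (24.91 − 33.08)/[(33.08 + 24.91)/2] = -8.17/28.995 ≈ -0.2818.
Arc elasticity E = %Δq/%ΔP ≈ 0.8234/-0.2818 ≈ -2.922.
|E| > 1: demand is elastic over this range.

-2.922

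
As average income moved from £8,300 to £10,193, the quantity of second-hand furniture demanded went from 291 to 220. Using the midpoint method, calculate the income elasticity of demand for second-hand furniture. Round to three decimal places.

%ΔQ = (220 − 291)/[(291+220)/2] = -71/255.5 ≈ -0.2779.
%ΔY = (10,193 − 8,300)/[(8,300+10,193)/2] = 1893/9246.5 ≈ 0.2047.
E_I = %ΔQ/%ΔY ≈ -1.357.
E_I < 0: inferior good.

-1.357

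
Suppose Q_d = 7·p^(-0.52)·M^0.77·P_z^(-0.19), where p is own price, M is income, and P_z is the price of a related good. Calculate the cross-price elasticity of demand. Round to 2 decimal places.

-0.19

For a Cobb–Douglas (constant-elasticity) form Q_d = A·P_z^α·…, the elasticity with respect to P_z equals the exponent α at every point.
Here the exponent on P_z is -0.19, so the cross-price elasticity of demand is -0.19.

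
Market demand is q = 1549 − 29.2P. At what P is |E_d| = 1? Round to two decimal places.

26.52

For linear demand q = a − bP, E = −bP/(a − bP). |E| = 1 ⇒ bP = a − bP ⇒ P = a/(2b).
P = 1549/(2·29.2) ≈ 26.52.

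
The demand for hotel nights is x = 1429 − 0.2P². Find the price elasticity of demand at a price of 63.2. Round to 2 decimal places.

At P = 63.2, x = 630.152.
dx/dP = −2·0.2·P = −25.28.
Point elasticity E = (dx/dP)·(P/x) = -25.28 × 63.2/630.152 ≈ -2.54.
|E| > 1, so demand is elastic at this price.

-2.54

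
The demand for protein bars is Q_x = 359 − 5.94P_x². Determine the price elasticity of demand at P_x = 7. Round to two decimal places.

At P_x = 7, Q_x = 67.94.
dQ_x/dP_x = −2·5.94·P_x = −83.16.
Point elasticity E = (dQ_x/dP_x)·(P_x/Q_x) = -83.16 × 7/67.94 ≈ -8.57.
|E| > 1, so demand is elastic at this price.

-8.57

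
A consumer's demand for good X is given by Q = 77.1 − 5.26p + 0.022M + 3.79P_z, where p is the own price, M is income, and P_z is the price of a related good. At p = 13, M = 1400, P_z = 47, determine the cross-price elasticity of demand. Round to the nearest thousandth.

0.818

At the given point, Q = 77.1 − 5.26(13) + 0.022(1400) + 3.79(47) = 77.1 − 68.38 + 30.8 + 178.13 = 217.65.
∂Q/∂P_z = +3.79, so E_xy = 3.79·(47/217.65) ≈ 0.818.
E_xy > 0: the goods are substitutes.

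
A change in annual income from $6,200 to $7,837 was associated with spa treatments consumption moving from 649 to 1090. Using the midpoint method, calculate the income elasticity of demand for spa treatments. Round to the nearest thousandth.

2.175

%ΔQ = (1090 − 649)/[(649+1090)/2] = 441/869.5 ≈ 0.5072.
%ΔM = (7,837 − 6,200)/[(6,200+7,837)/2] = 1637/7018.5 ≈ 0.2332.
E_I = %ΔQ/%ΔM ≈ 2.175.
E_I > 1: normal good (luxury).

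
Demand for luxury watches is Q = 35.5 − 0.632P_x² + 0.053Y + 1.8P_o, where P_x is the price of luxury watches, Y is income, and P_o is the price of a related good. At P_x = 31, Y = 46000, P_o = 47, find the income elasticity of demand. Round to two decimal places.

1.25

First evaluate Q: 35.5 − 0.632(31)² + 0.053(46000) + 1.8(47) = 35.5 − 607.352 + 2438 + 84.6 = 1950.748.
∂Q/∂Y = +0.053, so E_I = 0.053·(46000/1950.748) ≈ 1.25.
E_I > 1: normal good (luxury).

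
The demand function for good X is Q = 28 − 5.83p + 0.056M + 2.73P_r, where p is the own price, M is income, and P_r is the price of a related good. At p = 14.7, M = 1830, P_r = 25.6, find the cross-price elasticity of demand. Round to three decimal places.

At the given point, Q = 28 − 5.83(14.7) + 0.056(1830) + 2.73(25.6) = 28 − 85.701 + 102.48 + 69.888 = 114.667.
∂Q/∂P_r = +2.73, so E_xy = 2.73·(25.6/114.667) ≈ 0.609.
E_xy > 0: the goods are substitutes.

0.609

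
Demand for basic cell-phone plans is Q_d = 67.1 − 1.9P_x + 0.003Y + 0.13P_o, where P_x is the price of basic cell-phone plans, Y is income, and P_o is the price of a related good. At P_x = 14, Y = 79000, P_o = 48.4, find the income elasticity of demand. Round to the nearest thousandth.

0.835

Evaluating quantity at (P_x, Y, P_o) gives Q_d = 67.1 − 1.9(14) + 0.003(79000) + 0.13(48.4) = 67.1 − 26.6 + 237 + 6.292 = 283.792.
∂Q_d/∂Y = +0.003, so E_I = 0.003·(79000/283.792) ≈ 0.835.
E_I ∈ (0,1): normal good (necessity).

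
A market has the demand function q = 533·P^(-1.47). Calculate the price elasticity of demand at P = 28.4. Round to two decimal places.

-1.47

For a Cobb–Douglas (constant-elasticity) form q = A·P^α·…, the elasticity with respect to P equals the exponent α at every point.
Here the exponent on P is -1.47, so the price elasticity of demand is -1.47.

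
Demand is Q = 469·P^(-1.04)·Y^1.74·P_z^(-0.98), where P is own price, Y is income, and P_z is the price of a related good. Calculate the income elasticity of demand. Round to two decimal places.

For a Cobb–Douglas (constant-elasticity) form Q = A·Y^α·…, the elasticity with respect to Y equals the exponent α at every point.
Here the exponent on Y is 1.74, so the income elasticity of demand is 1.74.

1.74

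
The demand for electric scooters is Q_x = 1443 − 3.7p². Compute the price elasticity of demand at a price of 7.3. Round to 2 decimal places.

-0.32

At p = 7.3, Q_x = 1245.827.
dQ_x/dp = −2·3.7·p = −54.02.
Point elasticity E = (dQ_x/dp)·(p/Q_x) = -54.02 × 7.3/1245.827 ≈ -0.32.
|E| < 1, so demand is inelastic at this price.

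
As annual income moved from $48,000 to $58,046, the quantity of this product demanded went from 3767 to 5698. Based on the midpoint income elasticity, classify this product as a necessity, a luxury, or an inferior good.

luxury

%ΔQ = (5698 − 3767)/[(3767+5698)/2] = 1931/4732.5 ≈ 0.4080.
%ΔI = (58,046 − 48,000)/[(48,000+58,046)/2] = 10046/53023 ≈ 0.1895.
E_I = %ΔQ/%ΔI ≈ 2.154.
E_I > 1: normal good (luxury).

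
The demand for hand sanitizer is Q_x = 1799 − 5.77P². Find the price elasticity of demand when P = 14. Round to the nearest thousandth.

At P = 14, Q_x = 668.08.
dQ_x/dP = −2·5.77·P = −161.56.
Point elasticity E = (dQ_x/dP)·(P/Q_x) = -161.56 × 14/668.08 ≈ -3.386.
|E| > 1, so demand is elastic at this price.

-3.386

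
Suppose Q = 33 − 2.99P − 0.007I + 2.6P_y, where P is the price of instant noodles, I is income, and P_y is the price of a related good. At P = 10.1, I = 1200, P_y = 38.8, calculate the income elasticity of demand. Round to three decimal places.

-0.088

Q = 33 − 2.99(10.1) − 0.007(1200) + 2.6(38.8) = 33 − 30.199 − 8.4 + 100.88 = 95.281.
∂Q/∂I = −0.007, so E_I = -0.007·(1200/95.281) ≈ -0.088.
E_I < 0: inferior good.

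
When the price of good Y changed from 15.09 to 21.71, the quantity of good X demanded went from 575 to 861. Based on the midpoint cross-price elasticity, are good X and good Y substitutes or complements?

substitutes

%ΔQ_x = (861 − 575)/[(575+861)/2] = 286/718 ≈ 0.3983.
%ΔP_y = (21.71 − 15.09)/[(15.09+21.71)/2] ≈ 0.3598.
E_xy = 0.3983/0.3598 ≈ 1.107.
E_xy > 0, so the goods are substitutes.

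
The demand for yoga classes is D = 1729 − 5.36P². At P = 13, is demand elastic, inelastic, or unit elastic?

elastic

At P = 13, D = 823.16.
dD/dP = −2·5.36·P = −139.36.
Point elasticity E = (dD/dP)·(P/D) = -139.36 × 13/823.16 ≈ -2.201.
|E| ≈ 2.201 > 1, so demand is elastic.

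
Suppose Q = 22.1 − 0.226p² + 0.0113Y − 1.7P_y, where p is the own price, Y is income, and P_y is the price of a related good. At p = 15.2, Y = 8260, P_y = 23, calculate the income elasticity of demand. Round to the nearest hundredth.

First evaluate Q: 22.1 − 0.226(15.2)² + 0.0113(8260) − 1.7(23) = 22.1 − 52.215 + 93.338 − 39.1 = 24.123.
∂Q/∂Y = +0.0113, so E_I = 0.0113·(8260/24.123) ≈ 3.87.
E_I > 1: normal good (luxury).

3.87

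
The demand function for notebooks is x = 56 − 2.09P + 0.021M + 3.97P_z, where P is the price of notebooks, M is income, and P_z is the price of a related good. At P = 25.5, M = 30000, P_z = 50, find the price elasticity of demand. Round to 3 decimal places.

-0.064

Evaluating quantity at (P, M, P_z) gives x = 56 − 2.09(25.5) + 0.021(30000) + 3.97(50) = 56 − 53.295 + 630 + 198.5 = 831.205.
∂x/∂P = −2.09, so E_p = (−2.09)·(25.5/831.205) ≈ -0.064.
|E_p| < 1: demand is inelastic.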